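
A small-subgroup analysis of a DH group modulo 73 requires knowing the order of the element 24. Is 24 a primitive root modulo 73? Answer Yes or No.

φ(73) = 73 − 1 = 72 = 2^3 · 3^2.
Test 24^(72/q) mod 73 for each prime factor q of 72:
24^36 ≡ 1 (mod 73)  [q = 2: ≡ 1 ✗]
24^24 ≡ 1 (mod 73)  [q = 3: ≡ 1 ✗]
Since 24^36 ≡ 1, the order of 24 divides 36 < 72, so 24 is not a primitive root.

No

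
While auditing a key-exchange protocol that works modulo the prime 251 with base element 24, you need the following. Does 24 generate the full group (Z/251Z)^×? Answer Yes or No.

Yes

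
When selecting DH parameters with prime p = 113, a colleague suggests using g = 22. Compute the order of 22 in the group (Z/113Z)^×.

Since 22 ∈ (Z/113Z)^×, its order divides φ(113) = 113 − 1 = 112 = 2^4 · 7.
Divisors of 112: 1, 2, 4, 7, 8, 14, 16, 28, 56, 112.
Check 22^d mod 113 for each divisor in increasing order:
22^1 ≡ 22 (mod 113)
22^2 ≡ 32 (mod 113)
22^4 ≡ 7 (mod 113)
22^7 ≡ 69 (mod 113)
22^8 ≡ 49 (mod 113)
22^14 ≡ 15 (mod 113)
22^16 ≡ 28 (mod 113)
22^28 ≡ 112 (mod 113)
22^56 ≡ 1 (mod 113) ✓
So ord_113(22) = 56.

56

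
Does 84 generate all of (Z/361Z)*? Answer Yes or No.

No

φ(361) = φ(19^2) = 19·(19−1) = 342 = 2 · 3^2 · 19.
84 is a primitive root mod 361 iff 84^(φ(361)/q) ≢ 1 for every prime q | φ(361), i.e. q ∈ {2, 3, 19}.
84^171 ≡ 360 (mod 361)  [q = 2: ≢ 1 ✓]
84^114 ≡ 1 (mod 361)  [q = 3: ≡ 1 ✗]
84^18 ≡ 343 (mod 361)  [q = 19: ≢ 1 ✓]
Since 84^114 ≡ 1, the order of 84 divides 114 < 342, so 84 is not a primitive root.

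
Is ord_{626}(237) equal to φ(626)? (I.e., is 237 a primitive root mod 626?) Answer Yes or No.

φ(626) = φ(2)·φ(313) = 1·312 = 312 = 2^3 · 3 · 13.
237 is a primitive root mod 626 iff 237^(φ(626)/q) ≢ 1 for every prime q | φ(626), i.e. q ∈ {2, 3, 13}.
237^156 ≡ 1 (mod 626)  [q = 2: ≡ 1 ✗]
237^104 ≡ 411 (mod 626)  [q = 3: ≢ 1 ✓]
237^24 ≡ 371 (mod 626)  [q = 13: ≢ 1 ✓]
Since 237^156 ≡ 1, the order of 237 divides 156 < 312, so 237 is not a primitive root.

No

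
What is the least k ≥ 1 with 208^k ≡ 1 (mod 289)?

By Lagrange's theorem, ord_289(208) divides φ(289) = φ(17^2) = 17·(17−1) = 272 = 2^4 · 17.
Divisors of 272: 1, 2, 4, 8, 16, 17, 34, 68, 136, 272.
Check 208^d mod 289 for each divisor in increasing order:
208^1 ≡ 208 (mod 289)
208^2 ≡ 203 (mod 289)
208^4 ≡ 171 (mod 289)
208^8 ≡ 52 (mod 289)
208^16 ≡ 103 (mod 289)
208^17 ≡ 38 (mod 289)
208^34 ≡ 288 (mod 289)
208^68 ≡ 1 (mod 289) ✓
The smallest such exponent is 68, so the order of 208 is 68.

68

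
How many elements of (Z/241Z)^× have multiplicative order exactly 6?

φ(241) = 241 − 1 = 240 = 2^4 · 3 · 5.
In a cyclic group of order 240, there are φ(d) elements of order d for each divisor d of 240, and zero for non-divisors.
6 = 2 · 3 divides 240, and φ(6) = 2.

2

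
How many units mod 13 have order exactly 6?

φ(13) = 13 − 1 = 12 = 2^2 · 3.
(Z/13Z)^× is cyclic (|G| = 12); a cyclic group of order m has exactly φ(d) elements of each order d | m, and none otherwise.
6 = 2 · 3 divides 12, and φ(6) = 2.

2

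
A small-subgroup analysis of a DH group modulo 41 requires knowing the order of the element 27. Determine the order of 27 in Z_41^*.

8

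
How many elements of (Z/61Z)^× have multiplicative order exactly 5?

4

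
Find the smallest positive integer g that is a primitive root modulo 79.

3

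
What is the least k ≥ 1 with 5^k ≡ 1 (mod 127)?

42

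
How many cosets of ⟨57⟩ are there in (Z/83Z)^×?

The order of 57 must divide φ(83) = 83 − 1 = 82 = 2 · 41.
Divisors of 82: 1, 2, 41, 82.
Check 57^d mod 83 for each divisor in increasing order:
57^1 ≡ 57 (mod 83)
57^2 ≡ 12 (mod 83)
57^41 ≡ 82 (mod 83)
57^82 ≡ 1 (mod 83) ✓
The order of 57 is 82, so the subgroup it generates has 82 elements.
[(Z/83Z)^× : ⟨57⟩] = 82/82 = 1.

1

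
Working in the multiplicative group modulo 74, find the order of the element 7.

The order of 7 must divide φ(74) = φ(2)·φ(37) = 1·36 = 36 = 2^2 · 3^2.
Divisors of 36: 1, 2, 3, 4, 6, 9, 12, 18, 36.
Compute 7^d (mod 74) for the divisors d until we hit 1:
7^1 ≡ 7
7^2 ≡ 49
7^3 ≡ 47
7^4 ≡ 33
7^6 ≡ 63
7^9 ≡ 1
So ord_74(7) = 9.

9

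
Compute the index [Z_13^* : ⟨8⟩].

3

ord(8) | φ(13) = 13 − 1 = 12 = 2^2 · 3.
Divisors of 12: 1, 2, 3, 4, 6, 12.
Test each divisor d:
8^1 ≡ 8 (mod 13)
8^2 ≡ 12 (mod 13)
8^3 ≡ 5 (mod 13)
8^4 ≡ 1 (mod 13) ✓
The order of 8 is 4, so the subgroup it generates has 4 elements.
[(Z/13Z)^× : ⟨8⟩] = 12/4 = 3.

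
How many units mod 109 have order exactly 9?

φ(109) = 109 − 1 = 108 = 2^2 · 3^3.
(Z/109Z)^× is cyclic (|G| = 108); a cyclic group of order m has exactly φ(d) elements of each order d | m, and none otherwise.
9 = 3^2 divides 108, and φ(9) = 6.

6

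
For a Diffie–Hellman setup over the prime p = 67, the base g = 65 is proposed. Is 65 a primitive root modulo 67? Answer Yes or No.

No

φ(67) = 67 − 1 = 66 = 2 · 3 · 11.
An element g generates (Z/67Z)^× iff g^(66/q) ≢ 1 (mod 67) for each prime q ∈ {2, 3, 11}.
65^33 ≡ 1 (mod 67)  [q = 2: ≡ 1 ✗]
65^22 ≡ 37 (mod 67)  [q = 3: ≢ 1 ✓]
65^6 ≡ 64 (mod 67)  [q = 11: ≢ 1 ✓]
65^33 ≡ 1 shows ord(65) | 33, strictly less than φ(67); not a primitive root.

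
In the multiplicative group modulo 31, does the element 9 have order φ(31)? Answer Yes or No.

No

φ(31) = 31 − 1 = 30 = 2 · 3 · 5.
9 is a primitive root mod 31 iff 9^(φ(31)/q) ≢ 1 for every prime q | φ(31), i.e. q ∈ {2, 3, 5}.
9^15 ≡ 1 (mod 31)  [q = 2: ≡ 1 ✗]
9^10 ≡ 5 (mod 31)  [q = 3: ≢ 1 ✓]
9^6 ≡ 8 (mod 31)  [q = 5: ≢ 1 ✓]
Since 9^15 ≡ 1, the order of 9 divides 15 < 30, so 9 is not a primitive root.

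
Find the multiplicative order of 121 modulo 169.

78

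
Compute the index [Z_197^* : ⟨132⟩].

4

By Lagrange's theorem, ord_197(132) divides φ(197) = 197 − 1 = 196 = 2^2 · 7^2.
Divisors of 196: 1, 2, 4, 7, 14, 28, 49, 98, 196.
Compute 132^d (mod 197) for the divisors d until we hit 1:
132^1 ≡ 132 (mod 197)
132^2 ≡ 88 (mod 197)
132^4 ≡ 61 (mod 197)
132^7 ≡ 164 (mod 197)
132^14 ≡ 104 (mod 197)
132^28 ≡ 178 (mod 197)
132^49 ≡ 1 (mod 197) ✓
So ord_197(132) = 49, hence |⟨132⟩| = 49.
Index = |(Z/197Z)^×| / |⟨132⟩| = 196 / 49 = 4.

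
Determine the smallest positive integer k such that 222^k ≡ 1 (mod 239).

By Lagrange's theorem, ord_239(222) divides φ(239) = 239 − 1 = 238 = 2 · 7 · 17.
Divisors of 238: 1, 2, 7, 14, 17, 34, 119, 238.
Compute 222^d (mod 239) for the divisors d until we hit 1:
222^1 ≡ 222 (mod 239)
222^2 ≡ 50 (mod 239)
222^7 ≡ 188 (mod 239)
222^14 ≡ 211 (mod 239)
222^17 ≡ 139 (mod 239)
222^34 ≡ 201 (mod 239)
222^119 ≡ 238 (mod 239)
222^238 ≡ 1 (mod 239) ✓
The smallest such exponent is 238, so the order of 222 is 238.

238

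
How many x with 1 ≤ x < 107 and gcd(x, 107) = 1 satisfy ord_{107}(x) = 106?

52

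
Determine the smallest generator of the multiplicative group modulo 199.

3

φ(199) = 199 − 1 = 198 = 2 · 3^2 · 11.
g is a primitive root iff g^(198/q) ≢ 1 (mod 199) for each prime q ∈ {2, 3, 11}.
g = 2: 2^99 ≡ 1 — hits 1, so not a primitive root.
g = 3: 3^99 ≡ 198; 3^66 ≡ 106; 3^18 ≡ 125 — none is 1, so 3 is a primitive root.
So 3 is the smallest generator of (Z/199Z)^×.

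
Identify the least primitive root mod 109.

φ(109) = 109 − 1 = 108 = 2^2 · 3^3.
Test candidates g = 2, 3, … against the prime factors q ∈ {2, 3} of φ(109): g is a generator iff g^(108/q) ≢ 1 for every such q.
g = 2: 2^54 ≡ 108; 2^36 ≡ 1 — hits 1, so not a primitive root.
g = 3: 3^54 ≡ 1 — hits 1, so not a primitive root.
g = 4: 4^54 ≡ 1 — hits 1, so not a primitive root.
g = 5: 5^54 ≡ 1 — hits 1, so not a primitive root.
g = 6: 6^54 ≡ 108; 6^36 ≡ 63 — none is 1, so 6 is a primitive root.
The smallest primitive root modulo 109 is 6.

6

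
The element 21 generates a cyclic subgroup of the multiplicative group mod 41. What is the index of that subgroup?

2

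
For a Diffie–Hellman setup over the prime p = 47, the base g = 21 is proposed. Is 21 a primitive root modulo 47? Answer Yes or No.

No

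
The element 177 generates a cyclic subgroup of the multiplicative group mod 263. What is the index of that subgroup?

1

Since 177 ∈ (Z/263Z)^×, its order divides φ(263) = 263 − 1 = 262 = 2 · 131.
Divisors of 262: 1, 2, 131, 262.
Evaluate successive powers at the divisors of 262:
177^1 ≡ 177
177^2 ≡ 32
177^131 ≡ 262
177^262 ≡ 1
So ord_263(177) = 262, hence |⟨177⟩| = 262.
The index is φ(263) / ord(177) = 262 / 262 = 1.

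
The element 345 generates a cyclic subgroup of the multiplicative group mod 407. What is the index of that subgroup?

ord(345) | φ(407) = φ(11·37) = (11−1)·(37−1) = 10·36 = 360 = 2^3 · 3^2 · 5.
Divisors of 360: 1, 2, 3, 4, 5, 6, 8, 9, 10, 12, 15, 18, 20, 24, 30, 36, 40, 45, 60, 72, 90, 120, 180, 360.
Evaluate successive powers at the divisors of 360:
345^1 ≡ 345 (mod 407)
345^2 ≡ 181 (mod 407)
345^3 ≡ 174 (mod 407)
345^4 ≡ 201 (mod 407)
345^5 ≡ 155 (mod 407)
345^6 ≡ 158 (mod 407)
345^8 ≡ 108 (mod 407)
345^9 ≡ 223 (mod 407)
345^10 ≡ 12 (mod 407)
345^12 ≡ 137 (mod 407)
345^15 ≡ 232 (mod 407)
345^18 ≡ 75 (mod 407)
345^20 ≡ 144 (mod 407)
345^24 ≡ 47 (mod 407)
345^30 ≡ 100 (mod 407)
345^36 ≡ 334 (mod 407)
345^40 ≡ 386 (mod 407)
345^45 ≡ 1 (mod 407) ✓
Thus |⟨345⟩| = ord(345) = 45.
Index = |(Z/407Z)^×| / |⟨345⟩| = 360 / 45 = 8.

8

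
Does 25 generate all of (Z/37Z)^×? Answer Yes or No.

No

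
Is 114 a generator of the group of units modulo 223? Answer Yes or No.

Yes

φ(223) = 223 − 1 = 222 = 2 · 3 · 37.
It suffices to check that the order of 114 is not a proper divisor of 222: compute 114^(222/q) for q ∈ {2, 3, 37}.
114^111 ≡ 222 (mod 223)  [q = 2: ≢ 1 ✓]
114^74 ≡ 39 (mod 223)  [q = 3: ≢ 1 ✓]
114^6 ≡ 164 (mod 223)  [q = 37: ≢ 1 ✓]
None equal 1, so ord_223(114) = 222: 114 is a primitive root.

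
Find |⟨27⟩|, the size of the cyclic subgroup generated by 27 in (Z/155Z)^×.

20

The order of 27 must divide φ(155) = φ(5·31) = (5−1)·(31−1) = 4·30 = 120 = 2^3 · 3 · 5.
Divisors of 120: 1, 2, 3, 4, 5, 6, 8, 10, 12, 15, 20, 24, 30, 40, 60, 120.
Evaluate successive powers at the divisors of 120:
27^1 ≡ 27 (mod 155)
27^2 ≡ 109 (mod 155)
27^3 ≡ 153 (mod 155)
27^4 ≡ 101 (mod 155)
27^5 ≡ 92 (mod 155)
27^6 ≡ 4 (mod 155)
27^8 ≡ 126 (mod 155)
27^10 ≡ 94 (mod 155)
27^12 ≡ 16 (mod 155)
27^15 ≡ 123 (mod 155)
27^20 ≡ 1 (mod 155) ✓
So ord_155(27) = 20.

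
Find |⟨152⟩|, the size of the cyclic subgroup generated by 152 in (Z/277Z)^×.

92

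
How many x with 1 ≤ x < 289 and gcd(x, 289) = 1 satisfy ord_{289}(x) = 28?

0

φ(289) = φ(17^2) = 17·(17−1) = 272 = 2^4 · 17.
In a cyclic group of order 272, there are φ(d) elements of order d for each divisor d of 272, and zero for non-divisors.
Here 272 is not a multiple of 28, so there are no elements of order 28.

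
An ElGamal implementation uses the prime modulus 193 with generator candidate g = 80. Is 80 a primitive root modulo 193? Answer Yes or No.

φ(193) = 193 − 1 = 192 = 2^6 · 3.
An element g generates (Z/193Z)^× iff g^(192/q) ≢ 1 (mod 193) for each prime q ∈ {2, 3}.
80^96 ≡ 192 (mod 193)  [q = 2: ≢ 1 ✓]
80^64 ≡ 108 (mod 193)  [q = 3: ≢ 1 ✓]
All checks pass, so 80 has order 192 and is a primitive root modulo 193.

Yes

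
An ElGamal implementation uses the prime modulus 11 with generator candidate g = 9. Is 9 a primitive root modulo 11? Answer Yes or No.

No

φ(11) = 11 − 1 = 10 = 2 · 5.
9 is a primitive root mod 11 iff 9^(φ(11)/q) ≢ 1 for every prime q | φ(11), i.e. q ∈ {2, 5}.
9^5 ≡ 1 (mod 11)  [q = 2: ≡ 1 ✗]
9^2 ≡ 4 (mod 11)  [q = 5: ≢ 1 ✓]
9^5 ≡ 1 shows ord(9) | 5, strictly less than φ(11); not a primitive root.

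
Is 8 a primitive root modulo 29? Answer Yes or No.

φ(29) = 29 − 1 = 28 = 2^2 · 7.
8 is a primitive root mod 29 iff 8^(φ(29)/q) ≢ 1 for every prime q | φ(29), i.e. q ∈ {2, 7}.
8^14 ≡ 28 (mod 29)  [q = 2: ≢ 1 ✓]
8^4 ≡ 7 (mod 29)  [q = 7: ≢ 1 ✓]
Every test exponent gives a nontrivial residue, hence 8 generates the full group.

Yes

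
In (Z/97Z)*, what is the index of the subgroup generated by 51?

Since 51 ∈ (Z/97Z)^×, its order divides φ(97) = 97 − 1 = 96 = 2^5 · 3.
Divisors of 96: 1, 2, 3, 4, 6, 8, 12, 16, 24, 32, 48, 96.
Check 51^d mod 97 for each divisor in increasing order:
51^1 ≡ 51
51^2 ≡ 79
51^3 ≡ 52
51^4 ≡ 33
51^6 ≡ 85
51^8 ≡ 22
51^12 ≡ 47
51^16 ≡ 96
51^24 ≡ 75
51^32 ≡ 1
So ord_97(51) = 32, hence |⟨51⟩| = 32.
[(Z/97Z)^× : ⟨51⟩] = 96/32 = 3.

3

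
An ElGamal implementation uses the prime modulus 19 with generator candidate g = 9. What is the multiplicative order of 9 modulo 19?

Since 9 ∈ (Z/19Z)^×, its order divides φ(19) = 19 − 1 = 18 = 2 · 3^2.
Divisors of 18: 1, 2, 3, 6, 9, 18.
Evaluate successive powers at the divisors of 18:
9^1 ≡ 9 (mod 19)
9^2 ≡ 5 (mod 19)
9^3 ≡ 7 (mod 19)
9^6 ≡ 11 (mod 19)
9^9 ≡ 1 (mod 19) ✓
The smallest such exponent is 9, so the order of 9 is 9.

9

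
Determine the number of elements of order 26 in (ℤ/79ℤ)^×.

φ(79) = 79 − 1 = 78 = 2 · 3 · 13.
In a cyclic group of order 78, there are φ(d) elements of order d for each divisor d of 78, and zero for non-divisors.
26 = 2 · 13 divides 78, and φ(26) = 12.

12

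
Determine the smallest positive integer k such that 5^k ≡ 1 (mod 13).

4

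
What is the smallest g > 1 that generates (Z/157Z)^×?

5

φ(157) = 157 − 1 = 156 = 2^2 · 3 · 13.
g is a primitive root iff g^(156/q) ≢ 1 (mod 157) for each prime q ∈ {2, 3, 13}.
g = 2: 2^78 ≡ 156; 2^52 ≡ 1 — hits 1, so not a primitive root.
g = 3: 3^78 ≡ 1 — hits 1, so not a primitive root.
g = 4: 4^78 ≡ 1 — hits 1, so not a primitive root.
g = 5: 5^78 ≡ 156; 5^52 ≡ 12; 5^12 ≡ 130 — none is 1, so 5 is a primitive root.
Hence the least primitive root of 157 is 5.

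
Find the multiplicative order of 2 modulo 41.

ord(2) | φ(41) = 41 − 1 = 40 = 2^3 · 5.
Divisors of 40: 1, 2, 4, 5, 8, 10, 20, 40.
Test each divisor d:
2^1 ≡ 2
2^2 ≡ 4
2^4 ≡ 16
2^5 ≡ 32
2^8 ≡ 10
2^10 ≡ 40
2^20 ≡ 1
The smallest such exponent is 20, so the order of 2 is 20.

20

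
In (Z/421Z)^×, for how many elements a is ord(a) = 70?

φ(421) = 421 − 1 = 420 = 2^2 · 3 · 5 · 7.
Since (Z/421Z)^× is cyclic of order 420, the number of elements of order d is φ(d) when d | 420 and 0 otherwise.
70 = 2 · 5 · 7 divides 420, and φ(70) = 24.

24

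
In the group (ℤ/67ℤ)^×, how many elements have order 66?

φ(67) = 67 − 1 = 66 = 2 · 3 · 11.
In a cyclic group of order 66, there are φ(d) elements of order d for each divisor d of 66, and zero for non-divisors.
66 = 2 · 3 · 11 divides 66, and φ(66) = 20.

20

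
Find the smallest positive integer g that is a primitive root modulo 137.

3

φ(137) = 137 − 1 = 136 = 2^3 · 17.
Test candidates g = 2, 3, … against the prime factors q ∈ {2, 17} of φ(137): g is a generator iff g^(136/q) ≢ 1 for every such q.
g = 2: 2^68 ≡ 1 — hits 1, so not a primitive root.
g = 3: 3^68 ≡ 136; 3^8 ≡ 122 — none is 1, so 3 is a primitive root.
So 3 is the smallest generator of (Z/137Z)^×.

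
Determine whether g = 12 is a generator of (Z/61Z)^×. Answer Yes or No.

No

φ(61) = 61 − 1 = 60 = 2^2 · 3 · 5.
12 is a primitive root mod 61 iff 12^(φ(61)/q) ≢ 1 for every prime q | φ(61), i.e. q ∈ {2, 3, 5}.
12^30 ≡ 1 (mod 61)  [q = 2: ≡ 1 ✗]
12^20 ≡ 13 (mod 61)  [q = 3: ≢ 1 ✓]
12^12 ≡ 58 (mod 61)  [q = 5: ≢ 1 ✓]
Since 12^30 ≡ 1, the order of 12 divides 30 < 60, so 12 is not a primitive root.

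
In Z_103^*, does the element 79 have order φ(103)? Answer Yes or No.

No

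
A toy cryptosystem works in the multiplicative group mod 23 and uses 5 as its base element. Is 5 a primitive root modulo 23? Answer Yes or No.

Yes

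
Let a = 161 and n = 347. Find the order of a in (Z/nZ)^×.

173

ord(161) | φ(347) = 347 − 1 = 346 = 2 · 173.
Divisors of 346: 1, 2, 173, 346.
Check 161^d mod 347 for each divisor in increasing order:
161^1 ≡ 161 (mod 347)
161^2 ≡ 243 (mod 347)
161^173 ≡ 1 (mod 347) ✓
Hence ord(161) = 173.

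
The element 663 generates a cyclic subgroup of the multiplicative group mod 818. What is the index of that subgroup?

3

The order of 663 must divide φ(818) = φ(2)·φ(409) = 1·408 = 408 = 2^3 · 3 · 17.
Divisors of 408: 1, 2, 3, 4, 6, 8, 12, 17, 24, 34, 51, 68, 102, 136, 204, 408.
Check 663^d mod 818 for each divisor in increasing order:
663^1 ≡ 663 (mod 818)
663^2 ≡ 303 (mod 818)
663^3 ≡ 479 (mod 818)
663^4 ≡ 193 (mod 818)
663^6 ≡ 401 (mod 818)
663^8 ≡ 439 (mod 818)
663^12 ≡ 473 (mod 818)
663^17 ≡ 787 (mod 818)
663^24 ≡ 415 (mod 818)
663^34 ≡ 143 (mod 818)
663^51 ≡ 475 (mod 818)
663^68 ≡ 817 (mod 818)
663^102 ≡ 675 (mod 818)
663^136 ≡ 1 (mod 818) ✓
Thus |⟨663⟩| = ord(663) = 136.
[(Z/818Z)^× : ⟨663⟩] = 408/136 = 3.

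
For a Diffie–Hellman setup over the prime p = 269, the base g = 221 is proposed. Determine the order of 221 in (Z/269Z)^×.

268

By Lagrange's theorem, ord_269(221) divides φ(269) = 269 − 1 = 268 = 2^2 · 67.
Divisors of 268: 1, 2, 4, 67, 134, 268.
Compute 221^d (mod 269) for the divisors d until we hit 1:
221^1 ≡ 221 (mod 269)
221^2 ≡ 152 (mod 269)
221^4 ≡ 239 (mod 269)
221^67 ≡ 82 (mod 269)
221^134 ≡ 268 (mod 269)
221^268 ≡ 1 (mod 269) ✓
The smallest such exponent is 268, so the order of 221 is 268.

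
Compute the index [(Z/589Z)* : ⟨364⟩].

6

By Lagrange's theorem, ord_589(364) divides φ(589) = φ(19·31) = (19−1)·(31−1) = 18·30 = 540 = 2^2 · 3^3 · 5.
Divisors of 540: 1, 2, 3, 4, 5, 6, 9, 10, 12, 15, 18, 20, 27, 30, 36, 45, 54, 60, 90, 108, 135, 180, 270, 540.
Evaluate successive powers at the divisors of 540:
364^1 ≡ 364 (mod 589)
364^2 ≡ 560 (mod 589)
364^3 ≡ 46 (mod 589)
364^4 ≡ 252 (mod 589)
364^5 ≡ 433 (mod 589)
364^6 ≡ 349 (mod 589)
364^9 ≡ 151 (mod 589)
364^10 ≡ 187 (mod 589)
364^12 ≡ 467 (mod 589)
364^15 ≡ 278 (mod 589)
364^18 ≡ 419 (mod 589)
364^20 ≡ 218 (mod 589)
364^27 ≡ 246 (mod 589)
364^30 ≡ 125 (mod 589)
364^36 ≡ 39 (mod 589)
364^45 ≡ 588 (mod 589)
364^54 ≡ 438 (mod 589)
364^60 ≡ 311 (mod 589)
364^90 ≡ 1 (mod 589) ✓
The order of 364 is 90, so the subgroup it generates has 90 elements.
The index is φ(589) / ord(364) = 540 / 90 = 6.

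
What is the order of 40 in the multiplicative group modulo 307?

153

Since 40 ∈ (Z/307Z)^×, its order divides φ(307) = 307 − 1 = 306 = 2 · 3^2 · 17.
Divisors of 306: 1, 2, 3, 6, 9, 17, 18, 34, 51, 102, 153, 306.
Compute 40^d (mod 307) for the divisors d until we hit 1:
40^1 ≡ 40 (mod 307)
40^2 ≡ 65 (mod 307)
40^3 ≡ 144 (mod 307)
40^6 ≡ 167 (mod 307)
40^9 ≡ 102 (mod 307)
40^17 ≡ 168 (mod 307)
40^18 ≡ 273 (mod 307)
40^34 ≡ 287 (mod 307)
40^51 ≡ 17 (mod 307)
40^102 ≡ 289 (mod 307)
40^153 ≡ 1 (mod 307) ✓
The smallest such exponent is 153, so the order of 40 is 153.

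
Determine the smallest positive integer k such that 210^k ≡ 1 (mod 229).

114

The order of 210 must divide φ(229) = 229 − 1 = 228 = 2^2 · 3 · 19.
Divisors of 228: 1, 2, 3, 4, 6, 12, 19, 38, 57, 76, 114, 228.
Compute 210^d (mod 229) for the divisors d until we hit 1:
210^1 ≡ 210 (mod 229)
210^2 ≡ 132 (mod 229)
210^3 ≡ 11 (mod 229)
210^4 ≡ 20 (mod 229)
210^6 ≡ 121 (mod 229)
210^12 ≡ 214 (mod 229)
210^19 ≡ 135 (mod 229)
210^38 ≡ 134 (mod 229)
210^57 ≡ 228 (mod 229)
210^76 ≡ 94 (mod 229)
210^114 ≡ 1 (mod 229) ✓
Therefore the multiplicative order of 210 modulo 229 is 114.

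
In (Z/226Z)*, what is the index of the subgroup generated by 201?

2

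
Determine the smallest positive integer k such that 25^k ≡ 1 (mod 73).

The order of 25 must divide φ(73) = 73 − 1 = 72 = 2^3 · 3^2.
Divisors of 72: 1, 2, 3, 4, 6, 8, 9, 12, 18, 24, 36, 72.
Test each divisor d:
25^1 ≡ 25
25^2 ≡ 41
25^3 ≡ 3
25^4 ≡ 2
25^6 ≡ 9
25^8 ≡ 4
25^9 ≡ 27
25^12 ≡ 8
25^18 ≡ 72
25^24 ≡ 64
25^36 ≡ 1
Hence ord(25) = 36.

36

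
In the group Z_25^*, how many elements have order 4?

2

φ(25) = φ(5^2) = 5·(5−1) = 20 = 2^2 · 5.
Since (Z/25Z)^× is cyclic of order 20, the number of elements of order d is φ(d) when d | 20 and 0 otherwise.
4 = 2^2 divides 20, and φ(4) = 2.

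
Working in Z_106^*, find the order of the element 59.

26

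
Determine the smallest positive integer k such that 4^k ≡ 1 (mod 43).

By Lagrange's theorem, ord_43(4) divides φ(43) = 43 − 1 = 42 = 2 · 3 · 7.
Divisors of 42: 1, 2, 3, 6, 7, 14, 21, 42.
Compute 4^d (mod 43) for the divisors d until we hit 1:
4^1 ≡ 4 (mod 43)
4^2 ≡ 16 (mod 43)
4^3 ≡ 21 (mod 43)
4^6 ≡ 11 (mod 43)
4^7 ≡ 1 (mod 43) ✓
The smallest such exponent is 7, so the order of 4 is 7.

7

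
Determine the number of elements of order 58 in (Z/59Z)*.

28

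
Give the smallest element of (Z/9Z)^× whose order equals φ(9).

φ(9) = φ(3^2) = 3·(3−1) = 6 = 2 · 3.
Test candidates g = 2, 3, … against the prime factors q ∈ {2, 3} of φ(9): g is a generator iff g^(6/q) ≢ 1 for every such q.
g = 2: 2^3 ≡ 8; 2^2 ≡ 4 — none is 1, so 2 is a primitive root.
So 2 is the smallest generator of (Z/9Z)^×.

2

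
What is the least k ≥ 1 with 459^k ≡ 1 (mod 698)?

ord(459) | φ(698) = φ(2)·φ(349) = 1·348 = 348 = 2^2 · 3 · 29.
Divisors of 348: 1, 2, 3, 4, 6, 12, 29, 58, 87, 116, 174, 348.
Evaluate successive powers at the divisors of 348:
459^1 ≡ 459 (mod 698)
459^2 ≡ 583 (mod 698)
459^3 ≡ 263 (mod 698)
459^4 ≡ 661 (mod 698)
459^6 ≡ 67 (mod 698)
459^12 ≡ 301 (mod 698)
459^29 ≡ 1 (mod 698) ✓
Therefore the multiplicative order of 459 modulo 698 is 29.

29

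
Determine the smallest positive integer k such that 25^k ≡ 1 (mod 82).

By Lagrange's theorem, ord_82(25) divides φ(82) = φ(2)·φ(41) = 1·40 = 40 = 2^3 · 5.
Divisors of 40: 1, 2, 4, 5, 8, 10, 20, 40.
Evaluate successive powers at the divisors of 40:
25^1 ≡ 25 (mod 82)
25^2 ≡ 51 (mod 82)
25^4 ≡ 59 (mod 82)
25^5 ≡ 81 (mod 82)
25^8 ≡ 37 (mod 82)
25^10 ≡ 1 (mod 82) ✓
Therefore the multiplicative order of 25 modulo 82 is 10.

10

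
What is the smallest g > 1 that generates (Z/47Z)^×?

φ(47) = 47 − 1 = 46 = 2 · 23.
g is a primitive root iff g^(46/q) ≢ 1 (mod 47) for each prime q ∈ {2, 23}.
g = 2: 2^23 ≡ 1 — hits 1, so not a primitive root.
g = 3: 3^23 ≡ 1 — hits 1, so not a primitive root.
g = 4: 4^23 ≡ 1 — hits 1, so not a primitive root.
g = 5: 5^23 ≡ 46; 5^2 ≡ 25 — none is 1, so 5 is a primitive root.
Hence the least primitive root of 47 is 5.

5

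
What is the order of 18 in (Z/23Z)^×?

ord(18) | φ(23) = 23 − 1 = 22 = 2 · 11.
Divisors of 22: 1, 2, 11, 22.
Test each divisor d:
18^1 ≡ 18
18^2 ≡ 2
18^11 ≡ 1
Therefore the multiplicative order of 18 modulo 23 is 11.

11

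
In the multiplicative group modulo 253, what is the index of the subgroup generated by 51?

The order of 51 must divide φ(253) = φ(11·23) = (11−1)·(23−1) = 10·22 = 220 = 2^2 · 5 · 11.
Divisors of 220: 1, 2, 4, 5, 10, 11, 20, 22, 44, 55, 110, 220.
Compute 51^d (mod 253) for the divisors d until we hit 1:
51^1 ≡ 51
51^2 ≡ 71
51^4 ≡ 234
51^5 ≡ 43
51^10 ≡ 78
51^11 ≡ 183
51^20 ≡ 12
51^22 ≡ 93
51^44 ≡ 47
51^55 ≡ 252
51^110 ≡ 1
The order of 51 is 110, so the subgroup it generates has 110 elements.
The index is φ(253) / ord(51) = 220 / 110 = 2.

2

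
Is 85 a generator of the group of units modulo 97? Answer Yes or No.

No

φ(97) = 97 − 1 = 96 = 2^5 · 3.
Test 85^(96/q) mod 97 for each prime factor q of 96:
85^48 ≡ 1 (mod 97)  [q = 2: ≡ 1 ✗]
85^32 ≡ 1 (mod 97)  [q = 3: ≡ 1 ✗]
The check at q = 2 fails, so 85 generates a proper subgroup.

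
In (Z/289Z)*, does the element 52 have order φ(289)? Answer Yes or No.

No

φ(289) = φ(17^2) = 17·(17−1) = 272 = 2^4 · 17.
52 is a primitive root mod 289 iff 52^(φ(289)/q) ≢ 1 for every prime q | φ(289), i.e. q ∈ {2, 17}.
52^136 ≡ 1 (mod 289)  [q = 2: ≡ 1 ✗]
52^16 ≡ 239 (mod 289)  [q = 17: ≢ 1 ✓]
Since 52^136 ≡ 1, the order of 52 divides 136 < 272, so 52 is not a primitive root.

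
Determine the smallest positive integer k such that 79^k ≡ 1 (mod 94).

23

The order of 79 must divide φ(94) = φ(2)·φ(47) = 1·46 = 46 = 2 · 23.
Divisors of 46: 1, 2, 23, 46.
Check 79^d mod 94 for each divisor in increasing order:
79^1 ≡ 79
79^2 ≡ 37
79^23 ≡ 1
So ord_94(79) = 23.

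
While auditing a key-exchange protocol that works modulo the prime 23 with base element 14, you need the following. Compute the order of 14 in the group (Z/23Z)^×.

22

Since 14 ∈ (Z/23Z)^×, its order divides φ(23) = 23 − 1 = 22 = 2 · 11.
Divisors of 22: 1, 2, 11, 22.
Compute 14^d (mod 23) for the divisors d until we hit 1:
14^1 ≡ 14
14^2 ≡ 12
14^11 ≡ 22
14^22 ≡ 1
So ord_23(14) = 22.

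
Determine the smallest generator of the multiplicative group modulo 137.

φ(137) = 137 − 1 = 136 = 2^3 · 17.
g is a primitive root iff g^(136/q) ≢ 1 (mod 137) for each prime q ∈ {2, 17}.
g = 2: 2^68 ≡ 1 — hits 1, so not a primitive root.
g = 3: 3^68 ≡ 136; 3^8 ≡ 122 — none is 1, so 3 is a primitive root.
So 3 is the smallest generator of (Z/137Z)^×.

3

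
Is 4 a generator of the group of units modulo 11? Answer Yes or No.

φ(11) = 11 − 1 = 10 = 2 · 5.
It suffices to check that the order of 4 is not a proper divisor of 10: compute 4^(10/q) for q ∈ {2, 5}.
4^5 ≡ 1 (mod 11)  [q = 2: ≡ 1 ✗]
4^2 ≡ 5 (mod 11)  [q = 5: ≢ 1 ✓]
4^5 ≡ 1 shows ord(4) | 5, strictly less than φ(11); not a primitive root.

No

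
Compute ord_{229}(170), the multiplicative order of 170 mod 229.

228

ord(170) | φ(229) = 229 − 1 = 228 = 2^2 · 3 · 19.
Divisors of 228: 1, 2, 3, 4, 6, 12, 19, 38, 57, 76, 114, 228.
Compute 170^d (mod 229) for the divisors d until we hit 1:
170^1 ≡ 170 (mod 229)
170^2 ≡ 46 (mod 229)
170^3 ≡ 34 (mod 229)
170^4 ≡ 55 (mod 229)
170^6 ≡ 11 (mod 229)
170^12 ≡ 121 (mod 229)
170^19 ≡ 18 (mod 229)
170^38 ≡ 95 (mod 229)
170^57 ≡ 107 (mod 229)
170^76 ≡ 94 (mod 229)
170^114 ≡ 228 (mod 229)
170^228 ≡ 1 (mod 229) ✓
Hence ord(170) = 228.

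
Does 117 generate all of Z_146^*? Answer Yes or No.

Yes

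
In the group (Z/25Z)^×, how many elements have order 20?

8

φ(25) = φ(5^2) = 5·(5−1) = 20 = 2^2 · 5.
In a cyclic group of order 20, there are φ(d) elements of order d for each divisor d of 20, and zero for non-divisors.
20 = 2^2 · 5 divides 20, and φ(20) = 8.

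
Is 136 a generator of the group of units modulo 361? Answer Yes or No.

Yes

φ(361) = φ(19^2) = 19·(19−1) = 342 = 2 · 3^2 · 19.
Test 136^(342/q) mod 361 for each prime factor q of 342:
136^171 ≡ 360 (mod 361)  [q = 2: ≢ 1 ✓]
136^114 ≡ 292 (mod 361)  [q = 3: ≢ 1 ✓]
136^18 ≡ 58 (mod 361)  [q = 19: ≢ 1 ✓]
All checks pass, so 136 has order 342 and is a primitive root modulo 361.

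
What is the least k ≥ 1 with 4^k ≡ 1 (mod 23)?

The order of 4 must divide φ(23) = 23 − 1 = 22 = 2 · 11.
Divisors of 22: 1, 2, 11, 22.
Evaluate successive powers at the divisors of 22:
4^1 ≡ 4 (mod 23)
4^2 ≡ 16 (mod 23)
4^11 ≡ 1 (mod 23) ✓
So ord_23(4) = 11.

11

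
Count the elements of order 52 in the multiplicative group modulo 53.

φ(53) = 53 − 1 = 52 = 2^2 · 13.
(Z/53Z)^× is cyclic (|G| = 52); a cyclic group of order m has exactly φ(d) elements of each order d | m, and none otherwise.
52 = 2^2 · 13 divides 52, and φ(52) = 24.

24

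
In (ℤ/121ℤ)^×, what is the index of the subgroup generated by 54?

5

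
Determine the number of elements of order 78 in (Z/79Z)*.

φ(79) = 79 − 1 = 78 = 2 · 3 · 13.
Since (Z/79Z)^× is cyclic of order 78, the number of elements of order d is φ(d) when d | 78 and 0 otherwise.
78 = 2 · 3 · 13 divides 78, and φ(78) = 24.

24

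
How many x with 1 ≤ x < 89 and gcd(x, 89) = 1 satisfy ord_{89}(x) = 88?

φ(89) = 89 − 1 = 88 = 2^3 · 11.
In a cyclic group of order 88, there are φ(d) elements of order d for each divisor d of 88, and zero for non-divisors.
88 = 2^3 · 11 divides 88, and φ(88) = 40.

40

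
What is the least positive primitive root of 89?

3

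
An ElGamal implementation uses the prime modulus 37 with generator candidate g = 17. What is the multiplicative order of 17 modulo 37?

ord(17) | φ(37) = 37 − 1 = 36 = 2^2 · 3^2.
Divisors of 36: 1, 2, 3, 4, 6, 9, 12, 18, 36.
Evaluate successive powers at the divisors of 36:
17^1 ≡ 17 (mod 37)
17^2 ≡ 30 (mod 37)
17^3 ≡ 29 (mod 37)
17^4 ≡ 12 (mod 37)
17^6 ≡ 27 (mod 37)
17^9 ≡ 6 (mod 37)
17^12 ≡ 26 (mod 37)
17^18 ≡ 36 (mod 37)
17^36 ≡ 1 (mod 37) ✓
Therefore the multiplicative order of 17 modulo 37 is 36.

36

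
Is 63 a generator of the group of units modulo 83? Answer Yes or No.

No

φ(83) = 83 − 1 = 82 = 2 · 41.
An element g generates (Z/83Z)^× iff g^(82/q) ≢ 1 (mod 83) for each prime q ∈ {2, 41}.
63^41 ≡ 1 (mod 83)  [q = 2: ≡ 1 ✗]
63^2 ≡ 68 (mod 83)  [q = 41: ≢ 1 ✓]
The check at q = 2 fails, so 63 generates a proper subgroup.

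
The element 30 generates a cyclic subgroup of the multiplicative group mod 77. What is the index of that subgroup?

2

The order of 30 must divide φ(77) = φ(7·11) = (7−1)·(11−1) = 6·10 = 60 = 2^2 · 3 · 5.
Divisors of 60: 1, 2, 3, 4, 5, 6, 10, 12, 15, 20, 30, 60.
Compute 30^d (mod 77) for the divisors d until we hit 1:
30^1 ≡ 30
30^2 ≡ 53
30^3 ≡ 50
30^4 ≡ 37
30^5 ≡ 32
30^6 ≡ 36
30^10 ≡ 23
30^12 ≡ 64
30^15 ≡ 43
30^20 ≡ 67
30^30 ≡ 1
The order of 30 is 30, so the subgroup it generates has 30 elements.
[(Z/77Z)^× : ⟨30⟩] = 60/30 = 2.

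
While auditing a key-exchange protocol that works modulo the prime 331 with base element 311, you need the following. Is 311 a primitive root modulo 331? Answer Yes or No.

Yes

φ(331) = 331 − 1 = 330 = 2 · 3 · 5 · 11.
An element g generates (Z/331Z)^× iff g^(330/q) ≢ 1 (mod 331) for each prime q ∈ {2, 3, 5, 11}.
311^165 ≡ 330 (mod 331)  [q = 2: ≢ 1 ✓]
311^110 ≡ 299 (mod 331)  [q = 3: ≢ 1 ✓]
311^66 ≡ 323 (mod 331)  [q = 5: ≢ 1 ✓]
311^30 ≡ 180 (mod 331)  [q = 11: ≢ 1 ✓]
None equal 1, so ord_331(311) = 330: 311 is a primitive root.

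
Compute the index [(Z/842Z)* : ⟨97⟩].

ord(97) | φ(842) = φ(2)·φ(421) = 1·420 = 420 = 2^2 · 3 · 5 · 7.
Divisors of 420: 1, 2, 3, 4, 5, 6, 7, 10, 12, 14, 15, 20, 21, 28, 30, 35, 42, 60, 70, 84, 105, 140, 210, 420.
Compute 97^d (mod 842) for the divisors d until we hit 1:
97^1 ≡ 97
97^2 ≡ 147
97^3 ≡ 787
97^4 ≡ 559
97^5 ≡ 335
97^6 ≡ 499
97^7 ≡ 409
97^10 ≡ 239
97^12 ≡ 611
97^14 ≡ 565
97^15 ≡ 75
97^20 ≡ 707
97^21 ≡ 377
97^28 ≡ 107
97^30 ≡ 573
97^35 ≡ 821
97^42 ≡ 673
97^60 ≡ 791
97^70 ≡ 441
97^84 ≡ 775
97^105 ≡ 1
So ord_842(97) = 105, hence |⟨97⟩| = 105.
The index is φ(842) / ord(97) = 420 / 105 = 4.

4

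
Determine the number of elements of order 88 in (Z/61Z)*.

0

φ(61) = 61 − 1 = 60 = 2^2 · 3 · 5.
(Z/61Z)^× is cyclic (|G| = 60); a cyclic group of order m has exactly φ(d) elements of each order d | m, and none otherwise.
Since 88 ∤ 60, the count is 0.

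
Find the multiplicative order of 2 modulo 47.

ord(2) | φ(47) = 47 − 1 = 46 = 2 · 23.
Divisors of 46: 1, 2, 23, 46.
Evaluate successive powers at the divisors of 46:
2^1 ≡ 2 (mod 47)
2^2 ≡ 4 (mod 47)
2^23 ≡ 1 (mod 47) ✓
Hence ord(2) = 23.

23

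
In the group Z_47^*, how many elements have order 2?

1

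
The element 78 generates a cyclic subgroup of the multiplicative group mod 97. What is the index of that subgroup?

3

The order of 78 must divide φ(97) = 97 − 1 = 96 = 2^5 · 3.
Divisors of 96: 1, 2, 3, 4, 6, 8, 12, 16, 24, 32, 48, 96.
Compute 78^d (mod 97) for the divisors d until we hit 1:
78^1 ≡ 78
78^2 ≡ 70
78^3 ≡ 28
78^4 ≡ 50
78^6 ≡ 8
78^8 ≡ 75
78^12 ≡ 64
78^16 ≡ 96
78^24 ≡ 22
78^32 ≡ 1
So ord_97(78) = 32, hence |⟨78⟩| = 32.
The index is φ(97) / ord(78) = 96 / 32 = 3.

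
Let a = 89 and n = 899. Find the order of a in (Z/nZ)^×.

140

Since 89 ∈ (Z/899Z)^×, its order divides φ(899) = φ(29·31) = (29−1)·(31−1) = 28·30 = 840 = 2^3 · 3 · 5 · 7.
Divisors of 840: 1, 2, 3, 4, 5, 6, 7, 8, 10, 12, 14, 15, 20, 21, 24, 28, 30, 35, 40, 42, 56, 60, 70, 84, 105, 120, 140, 168, 210, 280, 420, 840.
Test each divisor d:
89^1 ≡ 89
89^2 ≡ 729
89^3 ≡ 153
89^4 ≡ 132
89^5 ≡ 61
89^6 ≡ 35
89^7 ≡ 418
89^8 ≡ 343
89^10 ≡ 125
89^12 ≡ 326
89^14 ≡ 318
89^15 ≡ 433
89^20 ≡ 342
89^21 ≡ 771
89^24 ≡ 194
89^28 ≡ 436
89^30 ≡ 497
89^35 ≡ 650
89^40 ≡ 94
89^42 ≡ 202
89^56 ≡ 407
89^60 ≡ 683
89^70 ≡ 869
89^84 ≡ 349
89^105 ≡ 278
89^120 ≡ 807
89^140 ≡ 1
So ord_899(89) = 140.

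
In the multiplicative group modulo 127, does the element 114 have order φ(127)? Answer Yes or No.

Yes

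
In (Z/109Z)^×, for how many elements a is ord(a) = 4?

2

φ(109) = 109 − 1 = 108 = 2^2 · 3^3.
In a cyclic group of order 108, there are φ(d) elements of order d for each divisor d of 108, and zero for non-divisors.
4 = 2^2 divides 108, and φ(4) = 2.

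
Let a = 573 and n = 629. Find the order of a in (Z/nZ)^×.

144

By Lagrange's theorem, ord_629(573) divides φ(629) = φ(17·37) = (17−1)·(37−1) = 16·36 = 576 = 2^6 · 3^2.
Divisors of 576: 1, 2, 3, 4, 6, 8, 9, 12, 16, 18, 24, 32, 36, 48, 64, 72, 96, 144, 192, 288, 576.
Test each divisor d:
573^1 ≡ 573 (mod 629)
573^2 ≡ 620 (mod 629)
573^3 ≡ 504 (mod 629)
573^4 ≡ 81 (mod 629)
573^6 ≡ 529 (mod 629)
573^8 ≡ 271 (mod 629)
573^9 ≡ 549 (mod 629)
573^12 ≡ 565 (mod 629)
573^16 ≡ 477 (mod 629)
573^18 ≡ 110 (mod 629)
573^24 ≡ 322 (mod 629)
573^32 ≡ 460 (mod 629)
573^36 ≡ 149 (mod 629)
573^48 ≡ 528 (mod 629)
573^64 ≡ 256 (mod 629)
573^72 ≡ 186 (mod 629)
573^96 ≡ 137 (mod 629)
573^144 ≡ 1 (mod 629) ✓
The smallest such exponent is 144, so the order of 573 is 144.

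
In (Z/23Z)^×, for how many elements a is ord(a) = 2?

1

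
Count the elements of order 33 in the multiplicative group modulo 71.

0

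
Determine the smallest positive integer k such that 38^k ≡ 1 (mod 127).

21

Since 38 ∈ (Z/127Z)^×, its order divides φ(127) = 127 − 1 = 126 = 2 · 3^2 · 7.
Divisors of 126: 1, 2, 3, 6, 7, 9, 14, 18, 21, 42, 63, 126.
Compute 38^d (mod 127) for the divisors d until we hit 1:
38^1 ≡ 38 (mod 127)
38^2 ≡ 47 (mod 127)
38^3 ≡ 8 (mod 127)
38^6 ≡ 64 (mod 127)
38^7 ≡ 19 (mod 127)
38^9 ≡ 4 (mod 127)
38^14 ≡ 107 (mod 127)
38^18 ≡ 16 (mod 127)
38^21 ≡ 1 (mod 127) ✓
So ord_127(38) = 21.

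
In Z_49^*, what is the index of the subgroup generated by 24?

The order of 24 must divide φ(49) = φ(7^2) = 7·(7−1) = 42 = 2 · 3 · 7.
Divisors of 42: 1, 2, 3, 6, 7, 14, 21, 42.
Evaluate successive powers at the divisors of 42:
24^1 ≡ 24 (mod 49)
24^2 ≡ 37 (mod 49)
24^3 ≡ 6 (mod 49)
24^6 ≡ 36 (mod 49)
24^7 ≡ 31 (mod 49)
24^14 ≡ 30 (mod 49)
24^21 ≡ 48 (mod 49)
24^42 ≡ 1 (mod 49) ✓
The order of 24 is 42, so the subgroup it generates has 42 elements.
Index = |(Z/49Z)^×| / |⟨24⟩| = 42 / 42 = 1.

1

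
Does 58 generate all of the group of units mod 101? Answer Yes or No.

φ(101) = 101 − 1 = 100 = 2^2 · 5^2.
It suffices to check that the order of 58 is not a proper divisor of 100: compute 58^(100/q) for q ∈ {2, 5}.
58^50 ≡ 1 (mod 101)  [q = 2: ≡ 1 ✗]
58^20 ≡ 36 (mod 101)  [q = 5: ≢ 1 ✓]
58^50 ≡ 1 shows ord(58) | 50, strictly less than φ(101); not a primitive root.

No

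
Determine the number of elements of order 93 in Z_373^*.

60

φ(373) = 373 − 1 = 372 = 2^2 · 3 · 31.
In a cyclic group of order 372, there are φ(d) elements of order d for each divisor d of 372, and zero for non-divisors.
93 = 3 · 31 divides 372, and φ(93) = 60.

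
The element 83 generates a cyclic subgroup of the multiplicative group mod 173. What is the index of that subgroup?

4

The order of 83 must divide φ(173) = 173 − 1 = 172 = 2^2 · 43.
Divisors of 172: 1, 2, 4, 43, 86, 172.
Evaluate successive powers at the divisors of 172:
83^1 ≡ 83
83^2 ≡ 142
83^4 ≡ 96
83^43 ≡ 1
The order of 83 is 43, so the subgroup it generates has 43 elements.
Index = |(Z/173Z)^×| / |⟨83⟩| = 172 / 43 = 4.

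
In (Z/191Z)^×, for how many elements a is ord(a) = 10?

4

φ(191) = 191 − 1 = 190 = 2 · 5 · 19.
Since (Z/191Z)^× is cyclic of order 190, the number of elements of order d is φ(d) when d | 190 and 0 otherwise.
10 = 2 · 5 divides 190, and φ(10) = 4.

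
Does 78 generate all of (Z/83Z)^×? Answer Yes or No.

φ(83) = 83 − 1 = 82 = 2 · 41.
78 is a primitive root mod 83 iff 78^(φ(83)/q) ≢ 1 for every prime q | φ(83), i.e. q ∈ {2, 41}.
78^41 ≡ 1 (mod 83)  [q = 2: ≡ 1 ✗]
78^2 ≡ 25 (mod 83)  [q = 41: ≢ 1 ✓]
The check at q = 2 fails, so 78 generates a proper subgroup.

No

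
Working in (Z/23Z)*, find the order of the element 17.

The order of 17 must divide φ(23) = 23 − 1 = 22 = 2 · 11.
Divisors of 22: 1, 2, 11, 22.
Evaluate successive powers at the divisors of 22:
17^1 ≡ 17
17^2 ≡ 13
17^11 ≡ 22
17^22 ≡ 1
So ord_23(17) = 22.

22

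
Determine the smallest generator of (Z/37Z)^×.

φ(37) = 37 − 1 = 36 = 2^2 · 3^2.
g is a primitive root iff g^(36/q) ≢ 1 (mod 37) for each prime q ∈ {2, 3}.
g = 2: 2^18 ≡ 36; 2^12 ≡ 26 — none is 1, so 2 is a primitive root.
Hence the least primitive root of 37 is 2.

2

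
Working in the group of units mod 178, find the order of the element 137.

88

Since 137 ∈ (Z/178Z)^×, its order divides φ(178) = φ(2)·φ(89) = 1·88 = 88 = 2^3 · 11.
Divisors of 88: 1, 2, 4, 8, 11, 22, 44, 88.
Evaluate successive powers at the divisors of 88:
137^1 ≡ 137 (mod 178)
137^2 ≡ 79 (mod 178)
137^4 ≡ 11 (mod 178)
137^8 ≡ 121 (mod 178)
137^11 ≡ 37 (mod 178)
137^22 ≡ 123 (mod 178)
137^44 ≡ 177 (mod 178)
137^88 ≡ 1 (mod 178) ✓
So ord_178(137) = 88.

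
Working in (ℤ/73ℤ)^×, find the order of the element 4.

ord(4) | φ(73) = 73 − 1 = 72 = 2^3 · 3^2.
Divisors of 72: 1, 2, 3, 4, 6, 8, 9, 12, 18, 24, 36, 72.
Evaluate successive powers at the divisors of 72:
4^1 ≡ 4
4^2 ≡ 16
4^3 ≡ 64
4^4 ≡ 37
4^6 ≡ 8
4^8 ≡ 55
4^9 ≡ 1
Therefore the multiplicative order of 4 modulo 73 is 9.

9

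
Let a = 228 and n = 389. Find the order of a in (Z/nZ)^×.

ord(228) | φ(389) = 389 − 1 = 388 = 2^2 · 97.
Divisors of 388: 1, 2, 4, 97, 194, 388.
Compute 228^d (mod 389) for the divisors d until we hit 1:
228^1 ≡ 228 (mod 389)
228^2 ≡ 247 (mod 389)
228^4 ≡ 325 (mod 389)
228^97 ≡ 274 (mod 389)
228^194 ≡ 388 (mod 389)
228^388 ≡ 1 (mod 389) ✓
Hence ord(228) = 388.

388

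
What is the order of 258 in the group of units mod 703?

6

Since 258 ∈ (Z/703Z)^×, its order divides φ(703) = φ(19·37) = (19−1)·(37−1) = 18·36 = 648 = 2^3 · 3^4.
Divisors of 648: 1, 2, 3, 4, 6, 8, 9, 12, 18, 24, 27, 36, 54, 72, 81, 108, 162, 216, 324, 648.
Check 258^d mod 703 for each divisor in increasing order:
258^1 ≡ 258
258^2 ≡ 482
258^3 ≡ 628
258^4 ≡ 334
258^6 ≡ 1
So ord_703(258) = 6.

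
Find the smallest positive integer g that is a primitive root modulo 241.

φ(241) = 241 − 1 = 240 = 2^4 · 3 · 5.
Test candidates g = 2, 3, … against the prime factors q ∈ {2, 3, 5} of φ(241): g is a generator iff g^(240/q) ≢ 1 for every such q.
g = 2: 2^120 ≡ 1 — hits 1, so not a primitive root.
g = 3: 3^120 ≡ 1 — hits 1, so not a primitive root.
g = 4: 4^120 ≡ 1 — hits 1, so not a primitive root.
g = 5: 5^120 ≡ 1 — hits 1, so not a primitive root.
g = 6: 6^120 ≡ 1 — hits 1, so not a primitive root.
g = 7: 7^120 ≡ 240; 7^80 ≡ 15; 7^48 ≡ 91 — none is 1, so 7 is a primitive root.
Hence the least primitive root of 241 is 7.

7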